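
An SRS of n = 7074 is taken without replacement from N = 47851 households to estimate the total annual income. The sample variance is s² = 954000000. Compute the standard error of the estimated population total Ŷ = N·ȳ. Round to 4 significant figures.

1.622 × 10^7

Var(Ŷ) = N²·Var(ȳ) = N²·(1 − n/N)·s²/n.
f = 7074/47851 = 0.14783390; Var(ȳ) = 0.85216610·954000000/7074 = 114923.16.
Var(Ŷ) = 47851² · 114923.16 = 2.6314165 × 10^14.
SE(Ŷ) = √(2.6314165 × 10^14) = 1.622 × 10^7.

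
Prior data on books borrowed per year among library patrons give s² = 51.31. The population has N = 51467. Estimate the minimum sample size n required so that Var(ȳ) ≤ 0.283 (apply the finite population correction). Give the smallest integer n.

181

Without fpc, n₀ = s²/D = 51.31/0.283 = 181.3074.
With fpc, (1 − n/N)·s²/n ≤ D requires n ≥ n₀/(1 + n₀/N) = 181.3074/(1 + 181.3074/51467) = 180.6709.
Rounding up, n = 181.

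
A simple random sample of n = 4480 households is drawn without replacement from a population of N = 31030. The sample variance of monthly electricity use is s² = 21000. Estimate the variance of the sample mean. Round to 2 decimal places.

Under SRS without replacement, Var(ȳ) = (1 − f)·s²/n with f = n/N = 4480/31030 = 0.14437641.
Var(ȳ) = (1 − 0.14437641)·21000/4480 = 0.85562359·4.6875 = 4.0107356.

4.01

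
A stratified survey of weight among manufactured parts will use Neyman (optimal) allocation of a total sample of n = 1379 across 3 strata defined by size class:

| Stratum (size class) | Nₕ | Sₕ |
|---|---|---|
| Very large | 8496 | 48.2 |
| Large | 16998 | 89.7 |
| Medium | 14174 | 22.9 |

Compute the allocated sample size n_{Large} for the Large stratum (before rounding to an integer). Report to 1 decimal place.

930.8

Neyman allocation: nₕ = n·NₕSₕ / Σⱼ NⱼSⱼ.
Σ NⱼSⱼ = 8496·48.2 + 16998·89.7 + 14174·22.9 = 2.2588124 × 10^6.
n_{Large} = 1379·16998·89.7 / (2.2588124 × 10^6) = 930.8.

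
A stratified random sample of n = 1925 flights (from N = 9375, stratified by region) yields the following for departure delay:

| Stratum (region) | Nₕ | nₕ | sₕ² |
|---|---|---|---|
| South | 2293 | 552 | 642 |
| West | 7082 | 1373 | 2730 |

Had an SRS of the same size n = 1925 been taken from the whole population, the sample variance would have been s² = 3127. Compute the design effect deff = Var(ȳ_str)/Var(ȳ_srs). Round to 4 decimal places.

0.7495

Var(ȳ_str) = Σ Wₕ²(1−fₕ)sₕ²/nₕ with Wₕ = Nₕ/9375:
  South: (2293/9375)²·(1−552/2293)·642/552 = 0.052827033
  West: (7082/9375)²·(1−1373/7082)·2730/1373 = 0.91467229
  → Var(ȳ_str) = 0.96749932.
Var(ȳ_srs) = (1 − 1925/9375)·3127/1925 = 1.2908689.
deff = 0.96749932 / 1.2908689 = 0.7495.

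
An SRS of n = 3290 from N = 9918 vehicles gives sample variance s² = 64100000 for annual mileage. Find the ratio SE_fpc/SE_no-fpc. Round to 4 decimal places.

f = n/N = 3290/9918 = 0.33172010.
SE_no-fpc = √(s²/n) = 139.58253; SE_fpc = √((1−f)s²/n) = 114.10647.
Ratio = √(1−f) = 0.81748388.

0.8175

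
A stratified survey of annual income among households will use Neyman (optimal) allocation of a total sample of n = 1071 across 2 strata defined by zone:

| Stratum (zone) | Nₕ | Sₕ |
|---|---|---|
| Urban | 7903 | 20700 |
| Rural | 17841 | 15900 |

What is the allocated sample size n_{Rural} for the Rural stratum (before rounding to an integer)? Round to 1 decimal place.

Neyman allocation: nₕ = n·NₕSₕ / Σⱼ NⱼSⱼ.
Σ NⱼSⱼ = 7903·20700 + 17841·15900 = 4.47264 × 10^8.
n_{Rural} = 1071·17841·15900 / (4.47264 × 10^8) = 679.3.

679.3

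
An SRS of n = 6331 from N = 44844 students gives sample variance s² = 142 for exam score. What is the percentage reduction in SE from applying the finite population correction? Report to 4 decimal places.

7.3274

f = n/N = 6331/44844 = 0.14117831.
SE_no-fpc = √(s²/n) = 0.1497642; SE_fpc = √((1−f)s²/n) = 0.13879043.
Ratio = √(1−f) = 0.92672633. Reduction = 100·(1 − 0.92672633) = 7.3274%.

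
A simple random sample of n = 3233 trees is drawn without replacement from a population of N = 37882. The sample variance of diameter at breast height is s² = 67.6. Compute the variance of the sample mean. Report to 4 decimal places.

0.0191

Under SRS without replacement, Var(ȳ) = (1 − f)·s²/n with f = n/N = 3233/37882 = 0.08534396.
Var(ȳ) = (1 − 0.08534396)·67.6/3233 = 0.91465604·0.020909372 = 0.019124883.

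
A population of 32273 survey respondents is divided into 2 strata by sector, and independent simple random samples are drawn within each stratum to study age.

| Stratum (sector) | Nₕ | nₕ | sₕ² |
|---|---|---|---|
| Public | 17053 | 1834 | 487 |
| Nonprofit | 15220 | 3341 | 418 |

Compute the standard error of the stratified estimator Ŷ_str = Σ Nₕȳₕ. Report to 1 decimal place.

9567.4

Var(Ŷ_str) = Σₕ Nₕ²(1 − fₕ)sₕ²/nₕ.
Public: 17053²·(1 − 1834/17053)·487/1834 = 6.8915441 × 10^7.
Nonprofit: 15220²·(1 − 3341/15220)·418/3341 = 2.2620091 × 10^7.
Sum = 9.1535532 × 10^7.
SE = √(9.1535532 × 10^7) = 9567.4.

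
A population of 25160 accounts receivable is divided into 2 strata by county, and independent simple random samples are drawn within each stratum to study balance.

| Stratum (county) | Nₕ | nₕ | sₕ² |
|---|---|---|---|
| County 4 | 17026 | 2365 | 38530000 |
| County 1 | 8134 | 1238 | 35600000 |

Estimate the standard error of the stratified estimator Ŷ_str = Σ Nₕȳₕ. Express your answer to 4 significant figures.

Var(Ŷ_str) = Σₕ Nₕ²(1 − fₕ)sₕ²/nₕ.
County 4: 17026²·(1 − 2365/17026)·38530000/2365 = 4.0667183 × 10^12.
County 1: 8134²·(1 − 1238/8134)·35600000/1238 = 1.6129867 × 10^12.
Sum = 5.679705 × 10^12.
SE = √(5.679705 × 10^12) = 2.383 × 10^6.

2.383 × 10^6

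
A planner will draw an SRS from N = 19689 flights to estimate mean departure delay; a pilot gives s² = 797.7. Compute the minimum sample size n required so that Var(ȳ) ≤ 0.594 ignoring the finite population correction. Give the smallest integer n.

Without fpc, n₀ = s²/D = 797.7/0.594 = 1342.9293.
Rounding up, n = 1343.

1343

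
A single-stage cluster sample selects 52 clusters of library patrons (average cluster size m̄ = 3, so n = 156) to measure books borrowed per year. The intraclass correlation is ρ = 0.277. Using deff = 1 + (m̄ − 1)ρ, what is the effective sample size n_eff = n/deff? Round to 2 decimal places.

100.39

deff = 1 + (3 − 1)·0.277 = 1 + 0.554 = 1.554.
n_eff = 156 / 1.554 = 100.39.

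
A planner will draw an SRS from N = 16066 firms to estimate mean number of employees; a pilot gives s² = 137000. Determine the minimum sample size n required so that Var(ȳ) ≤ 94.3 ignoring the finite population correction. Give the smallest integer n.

1453

Without fpc, n₀ = s²/D = 137000/94.3 = 1452.8102.
Rounding up, n = 1453.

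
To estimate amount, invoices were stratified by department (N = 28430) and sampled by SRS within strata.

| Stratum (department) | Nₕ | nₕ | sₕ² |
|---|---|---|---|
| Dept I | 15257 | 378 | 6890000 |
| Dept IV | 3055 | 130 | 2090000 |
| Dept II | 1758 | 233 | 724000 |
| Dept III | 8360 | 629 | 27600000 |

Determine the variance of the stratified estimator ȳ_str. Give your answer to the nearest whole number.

Var(ȳ_str) = Σₕ Wₕ²(1 − fₕ)sₕ²/nₕ with Wₕ = Nₕ/N, N = 28430.
Dept I: Wₕ = 0.53665142; term = 0.53665142²·(1 − 0.02477551)·6890000/378 = 5119.3709.
Dept IV: Wₕ = 0.10745691; term = 0.10745691²·(1 − 0.04255319)·2090000/130 = 177.74046.
Dept II: Wₕ = 0.06183609; term = 0.06183609²·(1 − 0.13253697)·724000/233 = 10.306653.
Dept III: Wₕ = 0.29405558; term = 0.29405558²·(1 − 0.07523923)·27600000/629 = 3508.7035.
Sum = 8816.1215.

8816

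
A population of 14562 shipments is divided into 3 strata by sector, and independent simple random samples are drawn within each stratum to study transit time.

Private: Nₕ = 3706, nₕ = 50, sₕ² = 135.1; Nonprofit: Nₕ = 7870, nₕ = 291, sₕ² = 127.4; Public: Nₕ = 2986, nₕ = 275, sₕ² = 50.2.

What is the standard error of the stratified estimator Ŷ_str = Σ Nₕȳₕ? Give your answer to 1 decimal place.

8012.5

Var(Ŷ_str) = Σₕ Nₕ²(1 − fₕ)sₕ²/nₕ.
Private: 3706²·(1 − 50/3706)·135.1/50 = 3.6609765 × 10^7.
Nonprofit: 7870²·(1 − 291/7870)·127.4/291 = 2.6113379 × 10^7.
Public: 2986²·(1 − 275/2986)·50.2/275 = 1.4777139 × 10^6.
Sum = 6.4200858 × 10^7.
SE = √(6.4200858 × 10^7) = 8012.5.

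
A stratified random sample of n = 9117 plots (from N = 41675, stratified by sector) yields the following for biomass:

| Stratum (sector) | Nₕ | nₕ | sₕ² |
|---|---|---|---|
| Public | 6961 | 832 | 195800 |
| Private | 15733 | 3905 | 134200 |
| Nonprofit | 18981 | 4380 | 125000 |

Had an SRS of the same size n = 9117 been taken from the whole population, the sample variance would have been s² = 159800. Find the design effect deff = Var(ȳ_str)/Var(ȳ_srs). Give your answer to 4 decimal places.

Var(ȳ_str) = Σ Wₕ²(1−fₕ)sₕ²/nₕ with Wₕ = Nₕ/41675:
  Public: (6961/41675)²·(1−832/6961)·195800/832 = 5.7809525
  Private: (15733/41675)²·(1−3905/15733)·134200/3905 = 3.6821639
  Nonprofit: (18981/41675)²·(1−4380/18981)·125000/4380 = 4.5539303
  → Var(ȳ_str) = 14.017047.
Var(ȳ_srs) = (1 − 9117/41675)·159800/9117 = 13.693262.
deff = 14.017047 / 13.693262 = 1.0236.

1.0236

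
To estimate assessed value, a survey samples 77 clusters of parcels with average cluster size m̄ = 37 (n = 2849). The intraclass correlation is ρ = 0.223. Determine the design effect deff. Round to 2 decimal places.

deff = 1 + (37 − 1)·0.223 = 1 + 8.028 = 9.028.

9.03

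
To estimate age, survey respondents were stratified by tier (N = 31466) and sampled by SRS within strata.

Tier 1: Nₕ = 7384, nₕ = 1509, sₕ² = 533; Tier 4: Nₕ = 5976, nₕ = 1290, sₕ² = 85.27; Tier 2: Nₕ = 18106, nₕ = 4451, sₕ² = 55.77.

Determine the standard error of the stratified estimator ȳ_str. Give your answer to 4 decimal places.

Var(ȳ_str) = Σₕ Wₕ²(1 − fₕ)sₕ²/nₕ with Wₕ = Nₕ/N, N = 31466.
Tier 1: Wₕ = 0.23466599; term = 0.23466599²·(1 − 0.20436078)·533/1509 = 0.015475848.
Tier 4: Wₕ = 0.18991928; term = 0.18991928²·(1 − 0.21586345)·85.27/1290 = 0.0018695468.
Tier 2: Wₕ = 0.57541473; term = 0.57541473²·(1 − 0.24583011)·55.77/4451 = 0.003128774.
Sum = 0.020474169.
SE = √(0.020474169) = 0.1431.

0.1431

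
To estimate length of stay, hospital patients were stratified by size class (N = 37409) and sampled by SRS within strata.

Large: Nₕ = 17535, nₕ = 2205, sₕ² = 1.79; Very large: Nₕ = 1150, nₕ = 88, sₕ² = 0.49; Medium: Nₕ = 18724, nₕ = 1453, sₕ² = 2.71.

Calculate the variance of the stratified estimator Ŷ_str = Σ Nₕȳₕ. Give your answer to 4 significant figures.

Var(Ŷ_str) = Σₕ Nₕ²(1 − fₕ)sₕ²/nₕ.
Large: 17535²·(1 − 2205/17535)·1.79/2205 = 218218.9.
Very large: 1150²·(1 − 88/1150)·0.49/88 = 6800.4205.
Medium: 18724²·(1 − 1453/18724)·2.71/1453 = 603142.31.
Sum = 828161.63.

828200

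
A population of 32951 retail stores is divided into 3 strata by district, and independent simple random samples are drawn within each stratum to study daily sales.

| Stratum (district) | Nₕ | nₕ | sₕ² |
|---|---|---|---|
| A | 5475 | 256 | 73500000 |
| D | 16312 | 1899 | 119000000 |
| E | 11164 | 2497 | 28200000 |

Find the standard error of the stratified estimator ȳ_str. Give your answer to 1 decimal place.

Var(ȳ_str) = Σₕ Wₕ²(1 − fₕ)sₕ²/nₕ with Wₕ = Nₕ/N, N = 32951.
A: Wₕ = 0.16615581; term = 0.16615581²·(1 − 0.04675799)·73500000/256 = 7555.8199.
D: Wₕ = 0.49503809; term = 0.49503809²·(1 − 0.11641736)·119000000/1899 = 13568.955.
E: Wₕ = 0.33880611; term = 0.33880611²·(1 − 0.22366535)·28200000/2497 = 1006.4263.
Sum = 22131.201.
SE = √(22131.201) = 148.8.

148.8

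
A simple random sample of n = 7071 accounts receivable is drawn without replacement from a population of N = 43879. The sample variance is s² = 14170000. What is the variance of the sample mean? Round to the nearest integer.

Under SRS without replacement, Var(ȳ) = (1 − f)·s²/n with f = n/N = 7071/43879 = 0.16114770.
Var(ȳ) = (1 − 0.16114770)·14170000/7071 = 0.83885230·2003.9598 = 1681.0263.

1681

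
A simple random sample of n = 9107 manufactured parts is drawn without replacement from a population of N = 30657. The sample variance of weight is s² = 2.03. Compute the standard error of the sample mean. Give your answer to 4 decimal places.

Under SRS without replacement, Var(ȳ) = (1 − f)·s²/n with f = n/N = 9107/30657 = 0.29706103.
Var(ȳ) = (1 − 0.29706103)·2.03/9107 = 0.70293897·2.2290546 × 10^-4 = 1.5668893 × 10^-4.
SE(ȳ) = √(1.5668893 × 10^-4) = 0.0125.

0.0125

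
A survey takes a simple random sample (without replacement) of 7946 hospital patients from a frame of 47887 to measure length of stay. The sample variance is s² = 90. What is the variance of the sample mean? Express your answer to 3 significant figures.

Under SRS without replacement, Var(ȳ) = (1 − f)·s²/n with f = n/N = 7946/47887 = 0.16593230.
Var(ȳ) = (1 − 0.16593230)·90/7946 = 0.83406770·0.011326454 = 0.0094470291.

0.00945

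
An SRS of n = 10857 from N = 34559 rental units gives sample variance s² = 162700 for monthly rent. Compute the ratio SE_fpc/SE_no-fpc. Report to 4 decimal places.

0.8282

f = n/N = 10857/34559 = 0.31415840.
SE_no-fpc = √(s²/n) = 3.8711398; SE_fpc = √((1−f)s²/n) = 3.2059059.
Ratio = √(1−f) = 0.82815554.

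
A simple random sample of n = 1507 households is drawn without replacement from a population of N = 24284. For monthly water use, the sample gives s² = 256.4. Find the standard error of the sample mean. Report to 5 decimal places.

0.39948

Under SRS without replacement, Var(ȳ) = (1 − f)·s²/n with f = n/N = 1507/24284 = 0.06205732.
Var(ȳ) = (1 − 0.06205732)·256.4/1507 = 0.93794268·0.17013935 = 0.15958096.
SE(ȳ) = √(0.15958096) = 0.39948.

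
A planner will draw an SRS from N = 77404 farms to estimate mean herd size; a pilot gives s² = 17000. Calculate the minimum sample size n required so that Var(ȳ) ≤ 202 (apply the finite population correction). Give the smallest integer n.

85

Without fpc, n₀ = s²/D = 17000/202 = 84.1584.
With fpc, (1 − n/N)·s²/n ≤ D requires n ≥ n₀/(1 + n₀/N) = 84.1584/(1 + 84.1584/77404) = 84.0670.
Rounding up, n = 85.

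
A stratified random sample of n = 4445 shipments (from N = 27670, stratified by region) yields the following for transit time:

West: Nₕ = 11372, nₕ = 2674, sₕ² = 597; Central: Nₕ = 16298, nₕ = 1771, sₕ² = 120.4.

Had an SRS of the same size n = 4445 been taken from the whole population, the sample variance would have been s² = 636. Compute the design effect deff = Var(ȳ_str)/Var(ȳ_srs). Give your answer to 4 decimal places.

0.4152

Var(ȳ_str) = Σ Wₕ²(1−fₕ)sₕ²/nₕ with Wₕ = Nₕ/27670:
  West: (11372/27670)²·(1−2674/11372)·597/2674 = 0.028843693
  Central: (16298/27670)²·(1−1771/16298)·120.4/1771 = 0.02102325
  → Var(ȳ_str) = 0.049866943.
Var(ȳ_srs) = (1 − 4445/27670)·636/4445 = 0.12009693.
deff = 0.049866943 / 0.12009693 = 0.4152.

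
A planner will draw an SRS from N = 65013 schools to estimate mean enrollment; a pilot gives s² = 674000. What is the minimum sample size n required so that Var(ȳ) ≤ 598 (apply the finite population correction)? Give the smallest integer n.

1108

Without fpc, n₀ = s²/D = 674000/598 = 1127.0903.
With fpc, (1 − n/N)·s²/n ≤ D requires n ≥ n₀/(1 + n₀/N) = 1127.0903/(1 + 1127.0903/65013) = 1107.8836.
Rounding up, n = 1108.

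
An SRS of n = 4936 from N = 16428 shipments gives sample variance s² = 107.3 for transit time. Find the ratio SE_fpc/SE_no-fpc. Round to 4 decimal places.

0.8364

f = n/N = 4936/16428 = 0.30046262.
SE_no-fpc = √(s²/n) = 0.14743897; SE_fpc = √((1−f)s²/n) = 0.12331552.
Ratio = √(1−f) = 0.83638351.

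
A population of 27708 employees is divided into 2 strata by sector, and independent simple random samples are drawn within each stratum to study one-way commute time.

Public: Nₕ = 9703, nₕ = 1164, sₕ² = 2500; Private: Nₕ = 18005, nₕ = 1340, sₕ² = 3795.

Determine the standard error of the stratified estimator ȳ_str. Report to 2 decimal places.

Var(ȳ_str) = Σₕ Wₕ²(1 − fₕ)sₕ²/nₕ with Wₕ = Nₕ/N, N = 27708.
Public: Wₕ = 0.35018767; term = 0.35018767²·(1 − 0.11996290)·2500/1164 = 0.23178734.
Private: Wₕ = 0.64981233; term = 0.64981233²·(1 − 0.07442377)·3795/1340 = 1.1068661.
Sum = 1.3386534.
SE = √(1.3386534) = 1.16.

1.16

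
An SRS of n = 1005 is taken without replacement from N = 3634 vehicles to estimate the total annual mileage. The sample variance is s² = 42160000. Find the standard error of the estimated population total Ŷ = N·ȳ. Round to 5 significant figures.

633070

Var(Ŷ) = N²·Var(ȳ) = N²·(1 − n/N)·s²/n.
f = 1005/3634 = 0.27655476; Var(ȳ) = 0.72344524·42160000/1005 = 30348.708.
Var(Ŷ) = 3634² · 30348.708 = 4.007837 × 10^11.
SE(Ŷ) = √(4.007837 × 10^11) = 633070.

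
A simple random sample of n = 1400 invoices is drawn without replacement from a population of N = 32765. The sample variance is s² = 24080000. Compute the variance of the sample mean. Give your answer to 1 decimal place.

Under SRS without replacement, Var(ȳ) = (1 − f)·s²/n with f = n/N = 1400/32765 = 0.04272852.
Var(ȳ) = (1 − 0.04272852)·24080000/1400 = 0.95727148·17200 = 16465.069.

16465.1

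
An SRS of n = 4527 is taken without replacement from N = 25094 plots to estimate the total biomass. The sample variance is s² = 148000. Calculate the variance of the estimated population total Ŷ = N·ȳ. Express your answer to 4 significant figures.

Var(Ŷ) = N²·Var(ȳ) = N²·(1 − n/N)·s²/n.
f = 4527/25094 = 0.18040169; Var(ȳ) = 0.81959831·148000/4527 = 26.794908.
Var(Ŷ) = 25094² · 26.794908 = 1.687299 × 10^10.

1.687 × 10^10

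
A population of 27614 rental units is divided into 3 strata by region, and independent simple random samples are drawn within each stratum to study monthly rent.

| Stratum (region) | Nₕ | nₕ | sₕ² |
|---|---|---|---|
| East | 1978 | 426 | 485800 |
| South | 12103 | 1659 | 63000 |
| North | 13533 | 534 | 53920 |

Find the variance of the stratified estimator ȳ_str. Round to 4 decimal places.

34.1805

Var(ȳ_str) = Σₕ Wₕ²(1 − fₕ)sₕ²/nₕ with Wₕ = Nₕ/N, N = 27614.
East: Wₕ = 0.07163033; term = 0.07163033²·(1 − 0.21536906)·485800/426 = 4.5909998.
South: Wₕ = 0.43829217; term = 0.43829217²·(1 − 0.13707345)·63000/1659 = 6.2949954.
North: Wₕ = 0.49007750; term = 0.49007750²·(1 − 0.03945910)·53920/534 = 23.294533.
Sum = 34.180528.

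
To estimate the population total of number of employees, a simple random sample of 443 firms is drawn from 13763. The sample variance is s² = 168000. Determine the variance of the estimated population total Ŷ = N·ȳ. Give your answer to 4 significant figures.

Var(Ŷ) = N²·Var(ȳ) = N²·(1 − n/N)·s²/n.
f = 443/13763 = 0.03218775; Var(ȳ) = 0.96781225·168000/443 = 367.02586.
Var(Ŷ) = 13763² · 367.02586 = 6.95221 × 10^10.

6.952 × 10^10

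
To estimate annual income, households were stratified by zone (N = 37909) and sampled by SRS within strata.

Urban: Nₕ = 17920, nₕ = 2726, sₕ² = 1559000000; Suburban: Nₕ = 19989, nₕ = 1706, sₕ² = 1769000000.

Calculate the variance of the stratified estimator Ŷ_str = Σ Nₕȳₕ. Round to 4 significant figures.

Var(Ŷ_str) = Σₕ Nₕ²(1 − fₕ)sₕ²/nₕ.
Urban: 17920²·(1 − 2726/17920)·1559000000/2726 = 1.5571498 × 10^14.
Suburban: 19989²·(1 − 1706/19989)·1769000000/1706 = 3.7895473 × 10^14.
Sum = 5.3466971 × 10^14.

5.347 × 10^14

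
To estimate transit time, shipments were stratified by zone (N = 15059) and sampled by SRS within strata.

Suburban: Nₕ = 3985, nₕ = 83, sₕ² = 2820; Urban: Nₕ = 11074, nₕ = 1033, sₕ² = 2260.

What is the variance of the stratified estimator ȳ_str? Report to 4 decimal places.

3.4024

Var(ȳ_str) = Σₕ Wₕ²(1 − fₕ)sₕ²/nₕ with Wₕ = Nₕ/N, N = 15059.
Suburban: Wₕ = 0.26462581; term = 0.26462581²·(1 − 0.02082811)·2820/83 = 2.3296696.
Urban: Wₕ = 0.73537419; term = 0.73537419²·(1 − 0.09328156)·2260/1033 = 1.0727471.
Sum = 3.4024167.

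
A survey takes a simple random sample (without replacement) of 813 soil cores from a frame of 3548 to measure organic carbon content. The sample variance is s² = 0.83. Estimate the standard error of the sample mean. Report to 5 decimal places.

0.02805

Under SRS without replacement, Var(ȳ) = (1 − f)·s²/n with f = n/N = 813/3548 = 0.22914318.
Var(ȳ) = (1 − 0.22914318)·0.83/813 = 0.77085682·0.0010209102 = 7.869756 × 10^-4.
SE(ȳ) = √(7.869756 × 10^-4) = 0.02805.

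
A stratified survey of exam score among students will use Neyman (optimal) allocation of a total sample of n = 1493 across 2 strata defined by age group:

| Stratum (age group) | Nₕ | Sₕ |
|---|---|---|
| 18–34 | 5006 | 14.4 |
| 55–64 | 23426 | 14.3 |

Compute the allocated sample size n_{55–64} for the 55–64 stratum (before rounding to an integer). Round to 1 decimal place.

Neyman allocation: nₕ = n·NₕSₕ / Σⱼ NⱼSⱼ.
Σ NⱼSⱼ = 5006·14.4 + 23426·14.3 = 407078.2.
n_{55–64} = 1493·23426·14.3 / 407078.2 = 1228.6.

1228.6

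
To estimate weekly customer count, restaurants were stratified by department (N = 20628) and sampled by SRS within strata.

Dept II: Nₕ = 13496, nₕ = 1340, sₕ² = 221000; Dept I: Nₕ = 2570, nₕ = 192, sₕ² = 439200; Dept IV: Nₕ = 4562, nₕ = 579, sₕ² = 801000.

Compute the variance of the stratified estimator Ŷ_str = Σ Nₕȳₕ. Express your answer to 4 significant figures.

6.617 × 10^10

Var(Ŷ_str) = Σₕ Nₕ²(1 − fₕ)sₕ²/nₕ.
Dept II: 13496²·(1 − 1340/13496)·221000/1340 = 2.7057224 × 10^10.
Dept I: 2570²·(1 − 192/2570)·439200/192 = 1.3979965 × 10^10.
Dept IV: 4562²·(1 − 579/4562)·801000/579 = 2.5137353 × 10^10.
Sum = 6.6174542 × 10^10.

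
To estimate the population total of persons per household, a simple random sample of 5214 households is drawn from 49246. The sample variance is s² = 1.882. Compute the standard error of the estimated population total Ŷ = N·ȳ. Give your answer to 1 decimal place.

Var(Ŷ) = N²·Var(ȳ) = N²·(1 − n/N)·s²/n.
f = 5214/49246 = 0.10587662; Var(ȳ) = 0.89412338·1.882/5214 = 3.2273498 × 10^-4.
Var(Ŷ) = 49246² · (3.2273498 × 10^-4) = 782686.71.
SE(Ŷ) = √(782686.71) = 884.7.

884.7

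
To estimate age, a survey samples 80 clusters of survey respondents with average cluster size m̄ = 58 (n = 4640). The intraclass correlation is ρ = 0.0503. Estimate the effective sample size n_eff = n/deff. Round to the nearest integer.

deff = 1 + (58 − 1)·0.0503 = 1 + 2.8671 = 3.8671.
n_eff = 4640 / 3.8671 = 1200.

1200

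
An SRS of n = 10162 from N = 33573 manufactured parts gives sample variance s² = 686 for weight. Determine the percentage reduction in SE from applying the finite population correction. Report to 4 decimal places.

16.4945

f = n/N = 10162/33573 = 0.30268370.
SE_no-fpc = √(s²/n) = 0.25981993; SE_fpc = √((1−f)s²/n) = 0.21696385.
Ratio = √(1−f) = 0.83505467. Reduction = 100·(1 − 0.83505467) = 16.4945%.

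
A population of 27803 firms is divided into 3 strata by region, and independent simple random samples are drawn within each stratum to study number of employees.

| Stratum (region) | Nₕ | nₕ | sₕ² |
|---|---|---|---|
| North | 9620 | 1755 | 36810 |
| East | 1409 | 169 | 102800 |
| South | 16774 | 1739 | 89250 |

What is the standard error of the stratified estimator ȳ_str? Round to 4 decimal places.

4.4913

Var(ȳ_str) = Σₕ Wₕ²(1 − fₕ)sₕ²/nₕ with Wₕ = Nₕ/N, N = 27803.
North: Wₕ = 0.34600583; term = 0.34600583²·(1 − 0.18243243)·36810/1755 = 2.0529538.
East: Wₕ = 0.05067798; term = 0.05067798²·(1 − 0.11994322)·102800/169 = 1.3748514.
South: Wₕ = 0.60331619; term = 0.60331619²·(1 − 0.10367235)·89250/1739 = 16.744238.
Sum = 20.172043.
SE = √(20.172043) = 4.4913.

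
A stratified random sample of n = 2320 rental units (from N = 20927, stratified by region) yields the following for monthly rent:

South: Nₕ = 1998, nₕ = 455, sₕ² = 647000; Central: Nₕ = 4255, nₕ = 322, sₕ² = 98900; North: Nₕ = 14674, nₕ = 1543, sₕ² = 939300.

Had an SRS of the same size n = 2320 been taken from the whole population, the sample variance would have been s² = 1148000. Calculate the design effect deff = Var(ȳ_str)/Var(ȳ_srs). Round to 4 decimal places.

0.6582

Var(ȳ_str) = Σ Wₕ²(1−fₕ)sₕ²/nₕ with Wₕ = Nₕ/20927:
  South: (1998/20927)²·(1−455/1998)·647000/455 = 10.010144
  Central: (4255/20927)²·(1−322/4255)·98900/322 = 11.736808
  North: (14674/20927)²·(1−1543/14674)·939300/1543 = 267.83712
  → Var(ȳ_str) = 289.58407.
Var(ȳ_srs) = (1 − 2320/20927)·1148000/2320 = 439.97022.
deff = 289.58407 / 439.97022 = 0.6582.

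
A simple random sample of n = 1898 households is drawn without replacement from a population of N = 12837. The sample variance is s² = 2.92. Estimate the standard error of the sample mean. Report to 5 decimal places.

Under SRS without replacement, Var(ȳ) = (1 − f)·s²/n with f = n/N = 1898/12837 = 0.14785386.
Var(ȳ) = (1 − 0.14785386)·2.92/1898 = 0.85214614·0.0015384615 = 0.0013109941.
SE(ȳ) = √(0.0013109941) = 0.03621.

0.03621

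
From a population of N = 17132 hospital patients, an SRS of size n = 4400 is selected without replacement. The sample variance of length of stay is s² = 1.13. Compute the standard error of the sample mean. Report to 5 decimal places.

Under SRS without replacement, Var(ȳ) = (1 − f)·s²/n with f = n/N = 4400/17132 = 0.25682933.
Var(ȳ) = (1 − 0.25682933)·1.13/4400 = 0.74317067·2.5681818 × 10^-4 = 1.9085974 × 10^-4.
SE(ȳ) = √(1.9085974 × 10^-4) = 0.01382.

0.01382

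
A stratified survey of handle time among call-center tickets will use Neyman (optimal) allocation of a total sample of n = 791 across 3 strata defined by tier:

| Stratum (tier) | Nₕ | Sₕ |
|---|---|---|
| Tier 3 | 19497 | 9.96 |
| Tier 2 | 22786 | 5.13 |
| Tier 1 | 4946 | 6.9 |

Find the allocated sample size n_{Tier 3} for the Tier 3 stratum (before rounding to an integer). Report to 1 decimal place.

445.0

Neyman allocation: nₕ = n·NₕSₕ / Σⱼ NⱼSⱼ.
Σ NⱼSⱼ = 19497·9.96 + 22786·5.13 + 4946·6.9 = 345209.7.
n_{Tier 3} = 791·19497·9.96 / 345209.7 = 445.0.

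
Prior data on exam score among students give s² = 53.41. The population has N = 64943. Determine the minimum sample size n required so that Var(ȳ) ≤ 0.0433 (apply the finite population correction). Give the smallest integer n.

1211

Without fpc, n₀ = s²/D = 53.41/0.0433 = 1233.4873.
With fpc, (1 − n/N)·s²/n ≤ D requires n ≥ n₀/(1 + n₀/N) = 1233.4873/(1 + 1233.4873/64943) = 1210.4959.
Rounding up, n = 1211.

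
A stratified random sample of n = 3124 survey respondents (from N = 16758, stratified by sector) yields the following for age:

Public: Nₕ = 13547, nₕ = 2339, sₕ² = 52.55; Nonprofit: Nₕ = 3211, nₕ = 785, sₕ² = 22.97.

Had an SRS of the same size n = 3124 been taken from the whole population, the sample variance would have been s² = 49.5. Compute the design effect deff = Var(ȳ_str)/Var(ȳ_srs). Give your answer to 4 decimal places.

Var(ȳ_str) = Σ Wₕ²(1−fₕ)sₕ²/nₕ with Wₕ = Nₕ/16758:
  Public: (13547/16758)²·(1−2339/13547)·52.55/2339 = 0.01214701
  Nonprofit: (3211/16758)²·(1−785/3211)·22.97/785 = 8.1166733 × 10^-4
  → Var(ȳ_str) = 0.012958677.
Var(ȳ_srs) = (1 − 3124/16758)·49.5/3124 = 0.012891257.
deff = 0.012958677 / 0.012891257 = 1.0052.

1.0052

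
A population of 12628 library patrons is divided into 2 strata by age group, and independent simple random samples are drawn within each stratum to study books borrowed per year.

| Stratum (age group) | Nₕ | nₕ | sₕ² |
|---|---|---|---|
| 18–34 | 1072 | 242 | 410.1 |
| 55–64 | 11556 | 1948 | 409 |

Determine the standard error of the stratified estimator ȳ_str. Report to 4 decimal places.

Var(ȳ_str) = Σₕ Wₕ²(1 − fₕ)sₕ²/nₕ with Wₕ = Nₕ/N, N = 12628.
18–34: Wₕ = 0.08489072; term = 0.08489072²·(1 − 0.22574627)·410.1/242 = 0.0094553614.
55–64: Wₕ = 0.91510928; term = 0.91510928²·(1 − 0.16857044)·409/1948 = 0.14618598.
Sum = 0.15564134.
SE = √(0.15564134) = 0.3945.

0.3945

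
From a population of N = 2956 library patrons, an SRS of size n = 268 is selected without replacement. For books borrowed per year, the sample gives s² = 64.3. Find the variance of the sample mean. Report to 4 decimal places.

Under SRS without replacement, Var(ȳ) = (1 − f)·s²/n with f = n/N = 268/2956 = 0.09066306.
Var(ȳ) = (1 − 0.09066306)·64.3/268 = 0.90933694·0.23992537 = 0.21817301.

0.2182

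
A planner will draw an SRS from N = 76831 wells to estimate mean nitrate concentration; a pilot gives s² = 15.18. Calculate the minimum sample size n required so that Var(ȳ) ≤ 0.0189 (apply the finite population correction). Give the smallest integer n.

Without fpc, n₀ = s²/D = 15.18/0.0189 = 803.1746.
With fpc, (1 − n/N)·s²/n ≤ D requires n ≥ n₀/(1 + n₀/N) = 803.1746/(1 + 803.1746/76831) = 794.8653.
Rounding up, n = 795.

795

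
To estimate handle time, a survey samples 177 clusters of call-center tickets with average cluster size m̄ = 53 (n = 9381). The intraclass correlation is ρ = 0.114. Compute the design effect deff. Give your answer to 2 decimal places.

6.93

deff = 1 + (53 − 1)·0.114 = 1 + 5.928 = 6.928.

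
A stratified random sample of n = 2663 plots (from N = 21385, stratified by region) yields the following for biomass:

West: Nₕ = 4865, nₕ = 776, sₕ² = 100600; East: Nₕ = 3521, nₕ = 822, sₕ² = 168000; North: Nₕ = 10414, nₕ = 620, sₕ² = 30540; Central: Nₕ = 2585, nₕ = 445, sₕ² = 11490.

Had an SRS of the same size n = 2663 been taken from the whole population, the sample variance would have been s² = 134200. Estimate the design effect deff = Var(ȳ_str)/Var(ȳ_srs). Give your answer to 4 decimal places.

Var(ȳ_str) = Σ Wₕ²(1−fₕ)sₕ²/nₕ with Wₕ = Nₕ/21385:
  West: (4865/21385)²·(1−776/4865)·100600/776 = 5.6392027
  East: (3521/21385)²·(1−822/3521)·168000/822 = 4.2470548
  North: (10414/21385)²·(1−620/10414)·30540/620 = 10.985922
  Central: (2585/21385)²·(1−445/2585)·11490/445 = 0.31233153
  → Var(ȳ_str) = 21.184511.
Var(ȳ_srs) = (1 − 2663/21385)·134200/2663 = 44.118865.
deff = 21.184511 / 44.118865 = 0.4802.

0.4802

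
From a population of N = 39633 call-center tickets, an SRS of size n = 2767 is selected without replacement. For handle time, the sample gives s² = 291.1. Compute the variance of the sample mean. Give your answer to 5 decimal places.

Under SRS without replacement, Var(ȳ) = (1 − f)·s²/n with f = n/N = 2767/39633 = 0.06981556.
Var(ȳ) = (1 − 0.06981556)·291.1/2767 = 0.93018444·0.10520419 = 0.097859303.

0.09786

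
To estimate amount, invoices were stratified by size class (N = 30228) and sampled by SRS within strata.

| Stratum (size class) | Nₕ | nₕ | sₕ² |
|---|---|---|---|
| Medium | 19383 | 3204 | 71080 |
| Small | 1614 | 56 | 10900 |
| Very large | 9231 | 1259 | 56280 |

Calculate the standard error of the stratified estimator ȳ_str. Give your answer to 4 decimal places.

3.4278

Var(ȳ_str) = Σₕ Wₕ²(1 − fₕ)sₕ²/nₕ with Wₕ = Nₕ/N, N = 30228.
Medium: Wₕ = 0.64122668; term = 0.64122668²·(1 − 0.16529949)·71080/3204 = 7.6139278.
Small: Wₕ = 0.05339420; term = 0.05339420²·(1 − 0.03469641)·10900/56 = 0.53566174.
Very large: Wₕ = 0.30537912; term = 0.30537912²·(1 − 0.13638826)·56280/1259 = 3.6001913.
Sum = 11.749781.
SE = √(11.749781) = 3.4278.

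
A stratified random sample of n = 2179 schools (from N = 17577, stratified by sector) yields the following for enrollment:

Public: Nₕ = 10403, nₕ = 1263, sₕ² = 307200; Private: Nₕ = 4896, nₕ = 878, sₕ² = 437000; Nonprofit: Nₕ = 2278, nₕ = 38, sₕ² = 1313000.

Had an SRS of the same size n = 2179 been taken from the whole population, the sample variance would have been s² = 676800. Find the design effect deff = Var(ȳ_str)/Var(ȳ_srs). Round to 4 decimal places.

2.4889

Var(ȳ_str) = Σ Wₕ²(1−fₕ)sₕ²/nₕ with Wₕ = Nₕ/17577:
  Public: (10403/17577)²·(1−1263/10403)·307200/1263 = 74.857126
  Private: (4896/17577)²·(1−878/4896)·437000/878 = 31.691935
  Nonprofit: (2278/17577)²·(1−38/2278)·1313000/38 = 570.68093
  → Var(ȳ_str) = 677.22999.
Var(ȳ_srs) = (1 − 2179/17577)·676800/2179 = 272.09633.
deff = 677.22999 / 272.09633 = 2.4889.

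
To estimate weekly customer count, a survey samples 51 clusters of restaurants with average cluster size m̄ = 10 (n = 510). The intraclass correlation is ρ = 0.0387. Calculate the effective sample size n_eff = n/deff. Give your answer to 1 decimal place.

deff = 1 + (10 − 1)·0.0387 = 1 + 0.3483 = 1.3483.
n_eff = 510 / 1.3483 = 378.3.

378.3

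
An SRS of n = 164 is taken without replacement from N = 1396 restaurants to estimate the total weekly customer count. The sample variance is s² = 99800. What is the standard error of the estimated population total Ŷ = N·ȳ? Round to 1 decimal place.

Var(Ŷ) = N²·Var(ȳ) = N²·(1 − n/N)·s²/n.
f = 164/1396 = 0.11747851; Var(ȳ) = 0.88252149·99800/164 = 537.04661.
Var(Ŷ) = 1396² · 537.04661 = 1.046605 × 10^9.
SE(Ŷ) = √(1.046605 × 10^9) = 32351.3.

32351.3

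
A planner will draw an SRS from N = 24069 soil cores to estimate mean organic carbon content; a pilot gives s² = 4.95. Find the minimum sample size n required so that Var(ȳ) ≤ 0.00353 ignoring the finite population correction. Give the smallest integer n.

Without fpc, n₀ = s²/D = 4.95/0.00353 = 1402.2663.
Rounding up, n = 1403.

1403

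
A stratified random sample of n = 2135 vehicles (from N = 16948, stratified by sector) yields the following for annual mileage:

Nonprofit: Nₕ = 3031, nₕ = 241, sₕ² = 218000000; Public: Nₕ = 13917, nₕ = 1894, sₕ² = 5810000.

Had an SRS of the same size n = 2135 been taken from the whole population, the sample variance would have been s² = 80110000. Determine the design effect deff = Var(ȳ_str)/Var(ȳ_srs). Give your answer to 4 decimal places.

0.8665

Var(ȳ_str) = Σ Wₕ²(1−fₕ)sₕ²/nₕ with Wₕ = Nₕ/16948:
  Nonprofit: (3031/16948)²·(1−241/3031)·218000000/241 = 26631.319
  Public: (13917/16948)²·(1−1894/13917)·5810000/1894 = 1786.9719
  → Var(ȳ_str) = 28418.291.
Var(ȳ_srs) = (1 − 2135/16948)·80110000/2135 = 32795.437.
deff = 28418.291 / 32795.437 = 0.8665.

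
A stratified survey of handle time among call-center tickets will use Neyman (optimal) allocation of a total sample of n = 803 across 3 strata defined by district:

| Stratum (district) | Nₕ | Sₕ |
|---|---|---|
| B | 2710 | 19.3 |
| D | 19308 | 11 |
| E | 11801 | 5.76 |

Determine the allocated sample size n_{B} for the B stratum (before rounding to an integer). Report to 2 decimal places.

Neyman allocation: nₕ = n·NₕSₕ / Σⱼ NⱼSⱼ.
Σ NⱼSⱼ = 2710·19.3 + 19308·11 + 11801·5.76 = 332664.76.
n_{B} = 803·2710·19.3 / 332664.76 = 126.25.

126.25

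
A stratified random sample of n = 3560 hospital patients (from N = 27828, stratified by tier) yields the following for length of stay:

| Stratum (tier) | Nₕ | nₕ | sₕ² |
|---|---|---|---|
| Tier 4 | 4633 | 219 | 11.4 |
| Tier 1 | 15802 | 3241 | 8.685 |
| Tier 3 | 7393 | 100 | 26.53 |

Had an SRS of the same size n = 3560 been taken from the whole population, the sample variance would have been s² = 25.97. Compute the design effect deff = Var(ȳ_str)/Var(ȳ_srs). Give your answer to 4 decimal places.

3.2276

Var(ȳ_str) = Σ Wₕ²(1−fₕ)sₕ²/nₕ with Wₕ = Nₕ/27828:
  Tier 4: (4633/27828)²·(1−219/4633)·11.4/219 = 0.0013746476
  Tier 1: (15802/27828)²·(1−3241/15802)·8.685/3241 = 6.8685185 × 10^-4
  Tier 3: (7393/27828)²·(1−100/7393)·26.53/100 = 0.018471416
  → Var(ȳ_str) = 0.020532915.
Var(ȳ_srs) = (1 − 3560/27828)·25.97/3560 = 0.0063617111.
deff = 0.020532915 / 0.0063617111 = 3.2276.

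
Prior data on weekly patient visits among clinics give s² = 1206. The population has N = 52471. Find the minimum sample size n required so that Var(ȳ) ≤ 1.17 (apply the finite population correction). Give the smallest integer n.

Without fpc, n₀ = s²/D = 1206/1.17 = 1030.7692.
With fpc, (1 − n/N)·s²/n ≤ D requires n ≥ n₀/(1 + n₀/N) = 1030.7692/(1 + 1030.7692/52471) = 1010.9103.
Rounding up, n = 1011.

1011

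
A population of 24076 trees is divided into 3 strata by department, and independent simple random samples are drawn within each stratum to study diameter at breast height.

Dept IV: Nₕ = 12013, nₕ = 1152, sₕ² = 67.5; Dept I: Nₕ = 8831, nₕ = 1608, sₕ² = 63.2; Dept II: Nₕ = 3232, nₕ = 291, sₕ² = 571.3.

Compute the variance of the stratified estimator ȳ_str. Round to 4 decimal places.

0.0497

Var(ȳ_str) = Σₕ Wₕ²(1 − fₕ)sₕ²/nₕ with Wₕ = Nₕ/N, N = 24076.
Dept IV: Wₕ = 0.49896162; term = 0.49896162²·(1 − 0.09589611)·67.5/1152 = 0.013188758.
Dept I: Wₕ = 0.36679681; term = 0.36679681²·(1 − 0.18208583)·63.2/1608 = 0.0043250374.
Dept II: Wₕ = 0.13424157; term = 0.13424157²·(1 − 0.09003713)·571.3/291 = 0.032193555.
Sum = 0.04970735.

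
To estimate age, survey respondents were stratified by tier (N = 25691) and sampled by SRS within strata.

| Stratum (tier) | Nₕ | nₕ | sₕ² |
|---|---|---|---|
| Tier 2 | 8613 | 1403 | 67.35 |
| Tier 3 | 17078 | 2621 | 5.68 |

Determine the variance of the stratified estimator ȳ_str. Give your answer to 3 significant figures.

0.00533

Var(ȳ_str) = Σₕ Wₕ²(1 − fₕ)sₕ²/nₕ with Wₕ = Nₕ/N, N = 25691.
Tier 2: Wₕ = 0.33525359; term = 0.33525359²·(1 − 0.16289330)·67.35/1403 = 0.0045165583.
Tier 3: Wₕ = 0.66474641; term = 0.66474641²·(1 − 0.15347230)·5.68/2621 = 8.1065205 × 10^-4.
Sum = 0.0053272104.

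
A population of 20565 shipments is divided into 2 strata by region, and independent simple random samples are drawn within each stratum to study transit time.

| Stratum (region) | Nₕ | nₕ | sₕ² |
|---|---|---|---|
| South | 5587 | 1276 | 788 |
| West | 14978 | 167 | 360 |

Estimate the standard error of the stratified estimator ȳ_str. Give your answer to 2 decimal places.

1.08

Var(ȳ_str) = Σₕ Wₕ²(1 − fₕ)sₕ²/nₕ with Wₕ = Nₕ/N, N = 20565.
South: Wₕ = 0.27167518; term = 0.27167518²·(1 − 0.22838733)·788/1276 = 0.035170198.
West: Wₕ = 0.72832482; term = 0.72832482²·(1 − 0.01114969)·360/167 = 1.1307506.
Sum = 1.1659208.
SE = √(1.1659208) = 1.08.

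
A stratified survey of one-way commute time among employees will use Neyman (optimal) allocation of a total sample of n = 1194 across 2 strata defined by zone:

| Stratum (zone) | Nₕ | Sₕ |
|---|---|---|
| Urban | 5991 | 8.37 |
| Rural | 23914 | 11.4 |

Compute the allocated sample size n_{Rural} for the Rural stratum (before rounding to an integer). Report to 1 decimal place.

1008.5

Neyman allocation: nₕ = n·NₕSₕ / Σⱼ NⱼSⱼ.
Σ NⱼSⱼ = 5991·8.37 + 23914·11.4 = 322764.27.
n_{Rural} = 1194·23914·11.4 / 322764.27 = 1008.5.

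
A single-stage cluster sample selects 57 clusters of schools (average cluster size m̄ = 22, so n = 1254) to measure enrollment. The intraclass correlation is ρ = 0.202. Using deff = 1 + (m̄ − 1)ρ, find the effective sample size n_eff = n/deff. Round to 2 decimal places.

deff = 1 + (22 − 1)·0.202 = 1 + 4.242 = 5.242.
n_eff = 1254 / 5.242 = 239.22.

239.22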